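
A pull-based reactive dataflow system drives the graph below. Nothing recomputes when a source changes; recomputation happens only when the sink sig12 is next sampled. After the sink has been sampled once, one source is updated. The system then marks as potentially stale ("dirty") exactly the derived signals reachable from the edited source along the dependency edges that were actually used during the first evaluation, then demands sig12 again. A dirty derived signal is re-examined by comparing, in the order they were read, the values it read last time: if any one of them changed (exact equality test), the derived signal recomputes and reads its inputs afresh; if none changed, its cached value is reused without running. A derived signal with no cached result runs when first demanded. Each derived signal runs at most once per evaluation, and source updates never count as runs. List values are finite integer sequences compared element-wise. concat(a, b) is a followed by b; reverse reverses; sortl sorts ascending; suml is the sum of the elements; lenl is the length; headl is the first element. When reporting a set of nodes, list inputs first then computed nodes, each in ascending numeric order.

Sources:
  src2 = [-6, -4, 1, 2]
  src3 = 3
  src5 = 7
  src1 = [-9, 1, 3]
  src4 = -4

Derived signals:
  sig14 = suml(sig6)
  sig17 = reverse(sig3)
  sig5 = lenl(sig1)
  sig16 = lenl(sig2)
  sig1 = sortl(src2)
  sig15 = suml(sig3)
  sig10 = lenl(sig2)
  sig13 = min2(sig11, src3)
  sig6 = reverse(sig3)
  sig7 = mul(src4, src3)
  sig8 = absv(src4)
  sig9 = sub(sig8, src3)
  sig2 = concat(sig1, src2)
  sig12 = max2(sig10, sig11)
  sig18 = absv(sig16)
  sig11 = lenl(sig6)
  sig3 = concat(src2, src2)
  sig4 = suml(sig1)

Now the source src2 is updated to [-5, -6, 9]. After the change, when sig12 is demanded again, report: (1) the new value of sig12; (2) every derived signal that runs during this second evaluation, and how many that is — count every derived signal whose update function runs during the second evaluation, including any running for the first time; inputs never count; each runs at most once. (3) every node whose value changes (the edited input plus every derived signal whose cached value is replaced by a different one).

First evaluation (everything demanded from the output):
  sig1 = sortl([-6, -4, 1, 2]) = [-6, -4, 1, 2]
  sig2 = concat([-6, -4, 1, 2], [-6, -4, 1, 2]) = [-6, -4, 1, 2, -6, -4, 1, 2]
  sig3 = concat([-6, -4, 1, 2], [-6, -4, 1, 2]) = [-6, -4, 1, 2, -6, -4, 1, 2]
  sig6 = reverse([-6, -4, 1, 2, -6, -4, 1, 2]) = [2, 1, -4, -6, 2, 1, -4, -6]
  sig10 = lenl([-6, -4, 1, 2, -6, -4, 1, 2]) = 8
  sig11 = lenl([2, 1, -4, -6, 2, 1, -4, -6]) = 8
  sig12 = max2(8, 8) = 8

Propagation after the edit:
  sig1: runs — src2 [-6, -4, 1, 2]->[-5, -6, 9]; result [-6, -5, 9].
  sig2: runs — sig1 [-6, -4, 1, 2]->[-6, -5, 9]; src2 [-6, -4, 1, 2]->[-5, -6, 9]; result [-6, -5, 9, -5, -6, 9].
  sig3: runs — src2 [-6, -4, 1, 2]->[-5, -6, 9]; src2 [-6, -4, 1, 2]->[-5, -6, 9]; result [-5, -6, 9, -5, -6, 9].
  sig6: runs — sig3 [-6, -4, 1, 2, -6, -4, 1, 2]->[-5, -6, 9, -5, -6, 9]; result [9, -6, -5, 9, -6, -5].
  sig10: runs — sig2 [-6, -4, 1, 2, -6, -4, 1, 2]->[-6, -5, 9, -5, -6, 9]; result 6.
  sig11: runs — sig6 [2, 1, -4, -6, 2, 1, -4, -6]->[9, -6, -5, 9, -6, -5]; result 6.
  sig12: runs — sig10 8->6; sig11 8->6; result 6.

New value of sig12: 6.
Derived signals that run: sig1, sig2, sig3, sig6, sig10, sig11, sig12 — 7 in total.
Values that change: src2, sig1, sig2, sig3, sig6, sig10, sig11, sig12.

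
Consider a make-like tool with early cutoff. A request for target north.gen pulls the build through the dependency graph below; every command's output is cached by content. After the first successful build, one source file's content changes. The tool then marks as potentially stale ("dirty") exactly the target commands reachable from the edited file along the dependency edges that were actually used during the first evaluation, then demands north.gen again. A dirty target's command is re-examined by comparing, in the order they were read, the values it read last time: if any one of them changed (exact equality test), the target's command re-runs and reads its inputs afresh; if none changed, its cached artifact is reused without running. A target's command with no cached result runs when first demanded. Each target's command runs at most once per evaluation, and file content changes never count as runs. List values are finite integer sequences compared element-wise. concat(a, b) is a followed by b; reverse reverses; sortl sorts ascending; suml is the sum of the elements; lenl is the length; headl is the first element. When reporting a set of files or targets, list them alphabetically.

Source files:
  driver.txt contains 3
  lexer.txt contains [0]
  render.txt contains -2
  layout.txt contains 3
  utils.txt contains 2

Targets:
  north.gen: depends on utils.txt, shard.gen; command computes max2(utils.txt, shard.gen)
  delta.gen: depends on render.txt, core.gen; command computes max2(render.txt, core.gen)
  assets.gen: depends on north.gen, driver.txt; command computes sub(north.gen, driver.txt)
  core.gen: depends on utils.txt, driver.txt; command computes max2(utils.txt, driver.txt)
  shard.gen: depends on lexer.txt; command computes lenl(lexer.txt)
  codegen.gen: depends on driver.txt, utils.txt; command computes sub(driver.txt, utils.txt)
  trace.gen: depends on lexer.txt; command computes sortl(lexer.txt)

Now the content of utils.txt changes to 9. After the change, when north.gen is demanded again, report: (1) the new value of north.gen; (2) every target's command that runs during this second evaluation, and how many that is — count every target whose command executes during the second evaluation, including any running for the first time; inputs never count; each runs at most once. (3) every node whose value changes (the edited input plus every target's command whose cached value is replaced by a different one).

First demand of the output computes:
  shard.gen = lenl([0]) = 1
  north.gen = max2(2, 1) = 2

After the edit, cleaning proceeds:
  north.gen: a read changed (utils.txt 2->9) — executes, giving 9.

Demanding north.gen again yields 9.
1 target commands run: north.gen.
The nodes whose values change: north.gen, utils.txt.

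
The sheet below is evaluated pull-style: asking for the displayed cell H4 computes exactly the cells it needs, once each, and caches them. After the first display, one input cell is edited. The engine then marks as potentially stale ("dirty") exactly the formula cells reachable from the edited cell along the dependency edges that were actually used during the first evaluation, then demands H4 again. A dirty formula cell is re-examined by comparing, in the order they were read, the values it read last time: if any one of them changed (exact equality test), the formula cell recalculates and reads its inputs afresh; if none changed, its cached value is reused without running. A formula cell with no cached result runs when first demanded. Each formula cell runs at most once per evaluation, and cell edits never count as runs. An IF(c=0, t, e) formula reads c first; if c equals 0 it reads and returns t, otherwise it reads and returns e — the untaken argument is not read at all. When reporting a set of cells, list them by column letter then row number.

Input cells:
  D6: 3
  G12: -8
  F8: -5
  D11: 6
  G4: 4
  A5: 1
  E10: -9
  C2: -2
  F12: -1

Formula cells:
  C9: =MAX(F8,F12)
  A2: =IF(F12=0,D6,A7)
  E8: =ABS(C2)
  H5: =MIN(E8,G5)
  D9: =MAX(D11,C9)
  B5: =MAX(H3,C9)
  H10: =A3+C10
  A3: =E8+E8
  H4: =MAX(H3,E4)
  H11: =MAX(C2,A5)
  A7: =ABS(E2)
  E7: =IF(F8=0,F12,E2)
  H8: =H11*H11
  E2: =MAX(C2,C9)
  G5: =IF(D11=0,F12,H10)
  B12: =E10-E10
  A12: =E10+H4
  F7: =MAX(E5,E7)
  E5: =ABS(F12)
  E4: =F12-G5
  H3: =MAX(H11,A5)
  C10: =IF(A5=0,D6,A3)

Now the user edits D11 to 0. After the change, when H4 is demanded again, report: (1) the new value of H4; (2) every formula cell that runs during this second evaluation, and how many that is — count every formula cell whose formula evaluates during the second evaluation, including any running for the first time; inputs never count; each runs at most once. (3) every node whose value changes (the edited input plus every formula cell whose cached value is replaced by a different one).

First demand of the output computes:
  E8 = ABS(-2) = 2
  A3 = 2 + 2 = 4
  C10 = IF(A5=0: A5=1 -> else branch A3) = 4
  H10 = 4 + 4 = 8
  G5 = IF(D11=0: D11=6 -> else branch H10) = 8
  E4 = -1 - 8 = -9
  H11 = MAX(-2, 1) = 1
  H3 = MAX(1, 1) = 1
  H4 = MAX(1, -9) = 1

After the edit, cleaning proceeds:
  G5: a read changed (D11 6->0) — executes, giving -1.
  E4: a read changed (G5 8->-1) — executes, giving 0.
  H4: a read changed (E4 -9->0) — executes, giving 1 — identical to its old value.

Demanding H4 again yields 1.
3 formula cells run: E4, G5, H4.
The nodes whose values change: D11, E4, G5.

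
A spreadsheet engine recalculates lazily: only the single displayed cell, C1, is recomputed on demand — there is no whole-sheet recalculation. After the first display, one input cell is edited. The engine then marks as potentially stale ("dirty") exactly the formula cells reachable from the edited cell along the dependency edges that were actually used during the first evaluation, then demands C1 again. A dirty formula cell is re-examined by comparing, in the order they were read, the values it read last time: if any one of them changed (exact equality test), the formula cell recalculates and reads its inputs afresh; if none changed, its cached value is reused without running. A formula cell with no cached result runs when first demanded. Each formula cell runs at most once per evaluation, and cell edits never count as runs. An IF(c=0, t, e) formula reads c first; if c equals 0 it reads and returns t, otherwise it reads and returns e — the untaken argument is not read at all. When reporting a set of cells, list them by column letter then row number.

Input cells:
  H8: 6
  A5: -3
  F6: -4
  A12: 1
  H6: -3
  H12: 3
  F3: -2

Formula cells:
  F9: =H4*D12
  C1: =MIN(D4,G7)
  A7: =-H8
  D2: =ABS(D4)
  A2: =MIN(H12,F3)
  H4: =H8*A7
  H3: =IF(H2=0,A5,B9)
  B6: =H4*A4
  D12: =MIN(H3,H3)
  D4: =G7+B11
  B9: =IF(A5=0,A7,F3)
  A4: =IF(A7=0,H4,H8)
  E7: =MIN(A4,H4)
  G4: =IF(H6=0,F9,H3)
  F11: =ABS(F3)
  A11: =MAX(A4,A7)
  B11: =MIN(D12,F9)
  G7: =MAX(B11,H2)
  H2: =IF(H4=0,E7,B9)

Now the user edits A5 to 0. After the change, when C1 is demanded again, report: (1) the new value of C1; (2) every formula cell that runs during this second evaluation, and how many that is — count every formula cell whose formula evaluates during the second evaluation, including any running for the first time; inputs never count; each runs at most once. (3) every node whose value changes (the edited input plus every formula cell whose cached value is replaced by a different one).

New value of C1: -12.
Formula cells that run: B9, B11, C1, D4, D12, F9, G7, H2, H3 — 9 in total.
Values that change: A5, B9, B11, C1, D4, D12, F9, G7, H2, H3.

First evaluation (everything demanded from the output):
  A7 = -(6) = -6
  B9 = IF(A5=0: A5=-3 -> else branch F3) = -2
  H4 = 6 * -6 = -36
  H2 = IF(H4=0: H4=-36 -> else branch B9) = -2
  H3 = IF(H2=0: H2=-2 -> else branch B9) = -2
  D12 = MIN(-2, -2) = -2
  F9 = -36 * -2 = 72
  B11 = MIN(-2, 72) = -2
  G7 = MAX(-2, -2) = -2
  D4 = -2 + -2 = -4
  C1 = MIN(-4, -2) = -4

Propagation after the edit:
  B9: runs — A5 -3->0; result -6.
  H2: runs — B9 -2->-6; result -6.
  H3: runs — H2 -2->-6; B9 -2->-6; result -6.
  D12: runs — H3 -2->-6; H3 -2->-6; result -6.
  F9: runs — D12 -2->-6; result 216.
  B11: runs — D12 -2->-6; F9 72->216; result -6.
  G7: runs — B11 -2->-6; H2 -2->-6; result -6.
  D4: runs — G7 -2->-6; B11 -2->-6; result -12.
  C1: runs — D4 -4->-12; G7 -2->-6; result -12.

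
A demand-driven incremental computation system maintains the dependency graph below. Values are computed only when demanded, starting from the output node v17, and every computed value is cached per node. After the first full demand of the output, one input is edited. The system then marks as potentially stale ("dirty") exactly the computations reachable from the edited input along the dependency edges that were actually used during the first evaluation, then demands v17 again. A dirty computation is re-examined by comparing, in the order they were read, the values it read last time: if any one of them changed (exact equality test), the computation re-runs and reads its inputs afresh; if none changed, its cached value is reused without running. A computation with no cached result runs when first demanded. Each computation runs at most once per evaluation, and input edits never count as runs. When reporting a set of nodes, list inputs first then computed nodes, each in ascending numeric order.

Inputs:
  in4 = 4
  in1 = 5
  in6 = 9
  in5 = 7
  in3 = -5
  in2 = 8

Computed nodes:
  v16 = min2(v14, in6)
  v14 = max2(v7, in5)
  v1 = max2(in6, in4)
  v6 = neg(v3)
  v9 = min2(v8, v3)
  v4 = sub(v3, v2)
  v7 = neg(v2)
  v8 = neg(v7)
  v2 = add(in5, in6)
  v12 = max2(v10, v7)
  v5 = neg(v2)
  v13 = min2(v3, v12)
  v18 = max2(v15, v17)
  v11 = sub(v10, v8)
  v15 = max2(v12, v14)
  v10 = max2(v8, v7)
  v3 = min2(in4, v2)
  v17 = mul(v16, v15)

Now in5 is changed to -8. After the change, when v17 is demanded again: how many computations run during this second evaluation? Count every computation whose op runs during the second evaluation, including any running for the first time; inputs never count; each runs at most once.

Computations that run: v2, v7, v8, v10, v12, v14, v15, v16, v17 — 9 in total.

First evaluation (everything demanded from the output):
  v2 = add(7, 9) = 16
  v7 = neg(16) = -16
  v8 = neg(-16) = 16
  v10 = max2(16, -16) = 16
  v12 = max2(16, -16) = 16
  v14 = max2(-16, 7) = 7
  v15 = max2(16, 7) = 16
  v16 = min2(7, 9) = 7
  v17 = mul(7, 16) = 112

Propagation after the edit:
  v2: runs — in5 7->-8; result 1.
  v7: runs — v2 16->1; result -1.
  v8: runs — v7 -16->-1; result 1.
  v10: runs — v8 16->1; v7 -16->-1; result 1.
  v12: runs — v10 16->1; v7 -16->-1; result 1.
  v14: runs — v7 -16->-1; in5 7->-8; result -1.
  v15: runs — v12 16->1; v14 7->-1; result 1.
  v16: runs — v14 7->-1; result -1.
  v17: runs — v16 7->-1; v15 16->1; result -1.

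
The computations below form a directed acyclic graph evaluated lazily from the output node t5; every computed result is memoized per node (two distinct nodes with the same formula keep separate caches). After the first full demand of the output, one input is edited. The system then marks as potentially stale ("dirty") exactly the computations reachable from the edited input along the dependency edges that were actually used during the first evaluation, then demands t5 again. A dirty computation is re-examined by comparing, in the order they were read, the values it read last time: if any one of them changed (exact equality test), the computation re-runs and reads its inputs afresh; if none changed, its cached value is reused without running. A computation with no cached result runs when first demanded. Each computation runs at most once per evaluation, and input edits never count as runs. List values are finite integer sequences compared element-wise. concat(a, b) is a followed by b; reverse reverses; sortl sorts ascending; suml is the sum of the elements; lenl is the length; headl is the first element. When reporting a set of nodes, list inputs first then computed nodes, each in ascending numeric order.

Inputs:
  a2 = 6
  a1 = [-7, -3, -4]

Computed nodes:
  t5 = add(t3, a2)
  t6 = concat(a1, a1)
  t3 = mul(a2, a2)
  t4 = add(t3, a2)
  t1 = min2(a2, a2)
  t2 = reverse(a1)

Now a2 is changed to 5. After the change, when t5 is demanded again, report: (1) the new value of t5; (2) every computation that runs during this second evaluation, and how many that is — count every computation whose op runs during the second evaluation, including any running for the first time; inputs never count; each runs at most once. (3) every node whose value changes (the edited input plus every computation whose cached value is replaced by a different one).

First demand of the output computes:
  t3 = mul(6, 6) = 36
  t5 = add(36, 6) = 42

After the edit, cleaning proceeds:
  t3: a read changed (a2 6->5; a2 6->5) — executes, giving 25.
  t5: a read changed (t3 36->25; a2 6->5) — executes, giving 30.

Demanding t5 again yields 30.
2 computations run: t3, t5.
The nodes whose values change: a2, t3, t5.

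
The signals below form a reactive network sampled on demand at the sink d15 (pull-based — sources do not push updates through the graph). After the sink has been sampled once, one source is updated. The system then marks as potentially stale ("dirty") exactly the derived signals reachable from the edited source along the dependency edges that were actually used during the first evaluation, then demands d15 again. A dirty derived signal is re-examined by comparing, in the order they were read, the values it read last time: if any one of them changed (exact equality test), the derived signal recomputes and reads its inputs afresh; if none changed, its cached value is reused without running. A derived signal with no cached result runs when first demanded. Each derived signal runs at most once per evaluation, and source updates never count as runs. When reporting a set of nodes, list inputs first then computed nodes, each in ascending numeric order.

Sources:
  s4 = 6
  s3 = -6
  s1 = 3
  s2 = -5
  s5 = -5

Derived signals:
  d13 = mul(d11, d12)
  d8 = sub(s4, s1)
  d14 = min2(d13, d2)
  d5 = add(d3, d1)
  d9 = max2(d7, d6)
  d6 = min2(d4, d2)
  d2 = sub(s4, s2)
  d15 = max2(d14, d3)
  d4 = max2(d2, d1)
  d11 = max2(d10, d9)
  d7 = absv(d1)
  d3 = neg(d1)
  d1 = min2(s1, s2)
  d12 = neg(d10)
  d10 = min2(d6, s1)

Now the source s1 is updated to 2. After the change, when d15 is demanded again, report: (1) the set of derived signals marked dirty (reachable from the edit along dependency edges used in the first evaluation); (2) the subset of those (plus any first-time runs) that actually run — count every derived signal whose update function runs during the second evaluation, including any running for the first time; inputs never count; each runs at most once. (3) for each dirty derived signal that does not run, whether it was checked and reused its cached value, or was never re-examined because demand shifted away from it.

Initial pass — values computed on the first demand:
  d1 = min2(3, -5) = -5
  d2 = sub(6, -5) = 11
  d3 = neg(-5) = 5
  d4 = max2(11, -5) = 11
  d6 = min2(11, 11) = 11
  d7 = absv(-5) = 5
  d9 = max2(5, 11) = 11
  d10 = min2(11, 3) = 3
  d11 = max2(3, 11) = 11
  d12 = neg(3) = -3
  d13 = mul(11, -3) = -33
  d14 = min2(-33, 11) = -33
  d15 = max2(-33, 5) = 5

Second demand — change propagation:
  d1: re-runs because s1 3->2; new result -5 (unchanged).
  d3: re-examined; everything it read last time is the same (d1 unchanged) — cache 5 kept, no run.
  d4: re-examined; everything it read last time is the same (d2 unchanged, d1 unchanged) — cache 11 kept, no run.
  d6: re-examined; everything it read last time is the same (d4 unchanged, d2 unchanged) — cache 11 kept, no run.
  d7: re-examined; everything it read last time is the same (d1 unchanged) — cache 5 kept, no run.
  d9: re-examined; everything it read last time is the same (d7 unchanged, d6 unchanged) — cache 11 kept, no run.
  d10: re-runs because s1 3->2; new result 2.
  d11: re-runs because d10 3->2; new result 11 (unchanged).
  d12: re-runs because d10 3->2; new result -2.
  d13: re-runs because d12 -3->-2; new result -22.
  d14: re-runs because d13 -33->-22; new result -22.
  d15: re-runs because d14 -33->-22; new result 5 (unchanged).

The important point: at d3 every value read last time is unchanged, so the dirty flag clears without a run.

Dirty set: d1, d3, d4, d6, d7, d9, d10, d11, d12, d13, d14, d15.
Run set: d1, d10, d11, d12, d13, d14, d15 (7 run).
Re-examined without running (cache reused): d3, d4, d6, d7, d9.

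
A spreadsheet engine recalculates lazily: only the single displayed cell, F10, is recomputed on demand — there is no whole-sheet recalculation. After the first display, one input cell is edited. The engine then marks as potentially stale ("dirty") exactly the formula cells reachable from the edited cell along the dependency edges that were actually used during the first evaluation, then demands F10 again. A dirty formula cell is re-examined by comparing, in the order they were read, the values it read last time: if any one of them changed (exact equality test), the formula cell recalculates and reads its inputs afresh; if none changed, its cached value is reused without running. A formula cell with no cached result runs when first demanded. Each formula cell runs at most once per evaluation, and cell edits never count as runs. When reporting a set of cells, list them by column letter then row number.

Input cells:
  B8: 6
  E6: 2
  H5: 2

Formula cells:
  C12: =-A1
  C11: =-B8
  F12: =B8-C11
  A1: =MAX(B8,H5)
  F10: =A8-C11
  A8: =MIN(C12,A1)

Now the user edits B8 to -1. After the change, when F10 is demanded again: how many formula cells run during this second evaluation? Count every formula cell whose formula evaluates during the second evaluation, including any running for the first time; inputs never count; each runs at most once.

First evaluation (everything demanded from the output):
  A1 = MAX(6, 2) = 6
  C11 = -(6) = -6
  C12 = -(6) = -6
  A8 = MIN(-6, 6) = -6
  F10 = -6 - -6 = 0

Propagation after the edit:
  A1: runs — B8 6->-1; result 2.
  C11: runs — B8 6->-1; result 1.
  C12: runs — A1 6->2; result -2.
  A8: runs — C12 -6->-2; A1 6->2; result -2.
  F10: runs — A8 -6->-2; C11 -6->1; result -3.

Formula cells that run: A1, A8, C11, C12, F10 — 5 in total.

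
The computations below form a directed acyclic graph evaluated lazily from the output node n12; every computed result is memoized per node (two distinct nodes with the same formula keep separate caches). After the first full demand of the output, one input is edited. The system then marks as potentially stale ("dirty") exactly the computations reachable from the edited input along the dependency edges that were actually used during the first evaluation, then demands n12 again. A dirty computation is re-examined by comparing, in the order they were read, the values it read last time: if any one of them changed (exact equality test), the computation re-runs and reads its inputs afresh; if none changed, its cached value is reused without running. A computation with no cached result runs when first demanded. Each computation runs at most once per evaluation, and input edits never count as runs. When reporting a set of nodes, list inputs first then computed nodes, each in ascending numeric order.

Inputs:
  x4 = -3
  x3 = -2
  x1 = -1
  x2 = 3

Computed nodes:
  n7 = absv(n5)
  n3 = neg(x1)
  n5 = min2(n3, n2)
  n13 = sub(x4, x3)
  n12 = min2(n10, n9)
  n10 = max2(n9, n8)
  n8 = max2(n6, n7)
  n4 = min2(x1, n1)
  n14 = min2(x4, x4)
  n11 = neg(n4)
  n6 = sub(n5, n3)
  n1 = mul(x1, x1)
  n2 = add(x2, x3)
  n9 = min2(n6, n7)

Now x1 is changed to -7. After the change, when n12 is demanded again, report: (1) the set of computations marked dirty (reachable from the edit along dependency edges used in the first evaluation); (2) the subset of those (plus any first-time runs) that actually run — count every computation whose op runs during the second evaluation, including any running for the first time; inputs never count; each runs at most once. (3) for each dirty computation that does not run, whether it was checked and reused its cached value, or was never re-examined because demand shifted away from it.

The edit dirties: n3, n5, n6, n7, n8, n9, n10, n12.
7 computations run: n3, n5, n6, n8, n9, n10, n12.
Cache hits after checking: n7.
Note where the cutoff bites: n7 is checked, finds nothing changed, and keeps its cache.

First demand of the output computes:
  n2 = add(3, -2) = 1
  n3 = neg(-1) = 1
  n5 = min2(1, 1) = 1
  n6 = sub(1, 1) = 0
  n7 = absv(1) = 1
  n8 = max2(0, 1) = 1
  n9 = min2(0, 1) = 0
  n10 = max2(0, 1) = 1
  n12 = min2(1, 0) = 0

After the edit, cleaning proceeds:
  n3: a read changed (x1 -1->-7) — executes, giving 7.
  n5: a read changed (n3 1->7) — executes, giving 1 — identical to its old value.
  n6: a read changed (n3 1->7) — executes, giving -6.
  n7: dirty, but its reads are unchanged (n5 unchanged); cached 1 stands.
  n8: a read changed (n6 0->-6) — executes, giving 1 — identical to its old value.
  n9: a read changed (n6 0->-6) — executes, giving -6.
  n10: a read changed (n9 0->-6) — executes, giving 1 — identical to its old value.
  n12: a read changed (n9 0->-6) — executes, giving -6.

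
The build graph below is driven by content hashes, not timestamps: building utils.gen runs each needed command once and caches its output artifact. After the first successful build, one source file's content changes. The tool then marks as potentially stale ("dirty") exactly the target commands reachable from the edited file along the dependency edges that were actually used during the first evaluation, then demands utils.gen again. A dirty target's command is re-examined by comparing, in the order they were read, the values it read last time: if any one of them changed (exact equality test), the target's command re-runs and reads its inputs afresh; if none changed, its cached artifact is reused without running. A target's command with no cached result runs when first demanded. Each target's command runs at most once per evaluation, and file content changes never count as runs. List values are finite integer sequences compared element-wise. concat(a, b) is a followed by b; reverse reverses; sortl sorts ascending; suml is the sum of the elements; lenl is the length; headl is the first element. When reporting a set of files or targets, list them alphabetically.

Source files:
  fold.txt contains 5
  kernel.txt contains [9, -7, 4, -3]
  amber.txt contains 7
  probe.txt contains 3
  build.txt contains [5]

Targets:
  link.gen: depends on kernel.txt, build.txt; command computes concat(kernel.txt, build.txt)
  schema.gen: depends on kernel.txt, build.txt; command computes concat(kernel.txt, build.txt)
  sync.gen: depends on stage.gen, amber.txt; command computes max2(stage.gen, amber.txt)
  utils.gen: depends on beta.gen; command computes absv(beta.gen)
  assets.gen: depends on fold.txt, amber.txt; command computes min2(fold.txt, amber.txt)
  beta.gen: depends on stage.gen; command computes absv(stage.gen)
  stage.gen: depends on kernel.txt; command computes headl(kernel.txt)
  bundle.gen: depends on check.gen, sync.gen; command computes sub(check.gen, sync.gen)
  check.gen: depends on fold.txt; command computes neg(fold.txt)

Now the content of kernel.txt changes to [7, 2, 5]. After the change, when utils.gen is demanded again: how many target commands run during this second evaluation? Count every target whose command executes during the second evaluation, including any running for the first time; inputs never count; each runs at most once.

Run set: beta.gen, stage.gen, utils.gen (3 run).

Initial pass — values computed on the first demand:
  stage.gen = headl([9, -7, 4, -3]) = 9
  beta.gen = absv(9) = 9
  utils.gen = absv(9) = 9

Second demand — change propagation:
  stage.gen: re-runs because kernel.txt [9, -7, 4, -3]->[7, 2, 5]; new result 7.
  beta.gen: re-runs because stage.gen 9->7; new result 7.
  utils.gen: re-runs because beta.gen 9->7; new result 7.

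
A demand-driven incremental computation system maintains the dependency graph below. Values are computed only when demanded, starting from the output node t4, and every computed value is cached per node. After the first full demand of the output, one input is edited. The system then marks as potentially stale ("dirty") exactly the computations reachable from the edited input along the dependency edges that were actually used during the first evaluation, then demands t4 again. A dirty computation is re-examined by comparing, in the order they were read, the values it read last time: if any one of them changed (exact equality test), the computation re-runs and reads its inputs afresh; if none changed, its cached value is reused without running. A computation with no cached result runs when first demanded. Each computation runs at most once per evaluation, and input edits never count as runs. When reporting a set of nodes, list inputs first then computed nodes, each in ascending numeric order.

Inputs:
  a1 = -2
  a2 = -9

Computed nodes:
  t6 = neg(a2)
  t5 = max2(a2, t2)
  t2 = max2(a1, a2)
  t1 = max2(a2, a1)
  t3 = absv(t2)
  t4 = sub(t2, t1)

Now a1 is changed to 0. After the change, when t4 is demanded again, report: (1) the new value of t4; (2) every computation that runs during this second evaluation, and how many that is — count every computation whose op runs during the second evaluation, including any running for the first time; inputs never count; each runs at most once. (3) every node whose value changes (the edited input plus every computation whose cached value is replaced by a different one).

First evaluation (everything demanded from the output):
  t1 = max2(-9, -2) = -2
  t2 = max2(-2, -9) = -2
  t4 = sub(-2, -2) = 0

Propagation after the edit:
  t1: runs — a1 -2->0; result 0.
  t2: runs — a1 -2->0; result 0.
  t4: runs — t2 -2->0; t1 -2->0; result 0 (same value as before).

New value of t4: 0.
Computations that run: t1, t2, t4 — 3 in total.
Values that change: a1, t1, t2.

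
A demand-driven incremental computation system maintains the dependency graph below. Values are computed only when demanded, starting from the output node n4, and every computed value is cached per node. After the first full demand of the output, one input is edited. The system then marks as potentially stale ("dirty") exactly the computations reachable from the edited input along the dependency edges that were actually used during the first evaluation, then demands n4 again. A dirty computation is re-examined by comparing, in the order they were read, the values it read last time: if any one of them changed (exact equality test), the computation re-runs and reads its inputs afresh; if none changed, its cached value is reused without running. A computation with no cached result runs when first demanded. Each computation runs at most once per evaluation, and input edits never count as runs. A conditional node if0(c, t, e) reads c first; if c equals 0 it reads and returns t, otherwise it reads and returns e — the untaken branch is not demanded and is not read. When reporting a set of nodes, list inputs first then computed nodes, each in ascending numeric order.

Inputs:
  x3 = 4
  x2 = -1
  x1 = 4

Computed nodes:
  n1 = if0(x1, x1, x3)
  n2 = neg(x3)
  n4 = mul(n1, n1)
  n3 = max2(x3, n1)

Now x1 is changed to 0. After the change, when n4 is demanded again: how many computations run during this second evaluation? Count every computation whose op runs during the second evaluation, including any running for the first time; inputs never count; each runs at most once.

First evaluation (everything demanded from the output):
  n1 = if0(x1=4 -> else branch x3) = 4
  n4 = mul(4, 4) = 16

Propagation after the edit:
  n1: runs — x1 4->0; result 0.
  n4: runs — n1 4->0; n1 4->0; result 0.

Computations that run: n1, n4 — 2 in total.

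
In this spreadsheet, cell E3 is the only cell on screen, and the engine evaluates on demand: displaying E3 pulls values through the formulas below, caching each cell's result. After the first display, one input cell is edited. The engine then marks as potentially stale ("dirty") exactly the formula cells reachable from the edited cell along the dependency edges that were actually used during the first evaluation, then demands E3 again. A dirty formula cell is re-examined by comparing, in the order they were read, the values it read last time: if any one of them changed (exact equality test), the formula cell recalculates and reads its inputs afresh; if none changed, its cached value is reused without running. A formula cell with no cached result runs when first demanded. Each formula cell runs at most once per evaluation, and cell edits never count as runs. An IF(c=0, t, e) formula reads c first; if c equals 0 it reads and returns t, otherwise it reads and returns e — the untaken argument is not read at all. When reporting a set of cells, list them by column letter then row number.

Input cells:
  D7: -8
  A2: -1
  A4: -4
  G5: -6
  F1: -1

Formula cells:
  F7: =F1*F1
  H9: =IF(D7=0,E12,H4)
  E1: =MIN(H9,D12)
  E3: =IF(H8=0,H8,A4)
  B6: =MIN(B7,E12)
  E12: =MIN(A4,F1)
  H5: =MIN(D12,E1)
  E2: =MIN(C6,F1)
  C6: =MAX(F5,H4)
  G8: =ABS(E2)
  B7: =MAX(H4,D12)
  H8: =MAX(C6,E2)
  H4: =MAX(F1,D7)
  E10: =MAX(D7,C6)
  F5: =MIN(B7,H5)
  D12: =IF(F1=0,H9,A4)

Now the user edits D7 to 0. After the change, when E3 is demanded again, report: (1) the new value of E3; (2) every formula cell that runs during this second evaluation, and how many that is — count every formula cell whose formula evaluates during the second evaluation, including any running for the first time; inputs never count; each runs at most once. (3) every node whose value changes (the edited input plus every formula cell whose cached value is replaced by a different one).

Initial pass — values computed on the first demand:
  H4 = MAX(-1, -8) = -1
  H9 = IF(D7=0: D7=-8 -> else branch H4) = -1
  D12 = IF(F1=0: F1=-1 -> else branch A4) = -4
  B7 = MAX(-1, -4) = -1
  E1 = MIN(-1, -4) = -4
  H5 = MIN(-4, -4) = -4
  F5 = MIN(-1, -4) = -4
  C6 = MAX(-4, -1) = -1
  E2 = MIN(-1, -1) = -1
  H8 = MAX(-1, -1) = -1
  E3 = IF(H8=0: H8=-1 -> else branch A4) = -4

Second demand — change propagation:
  E12: newly demanded (no cache) — executes and yields -4.
  H4: re-runs because D7 -8->0; new result 0.
  B7: re-runs because H4 -1->0; new result 0.
  H9: re-runs because D7 -8->0; H4 -1->0; new result -4.
  E1: re-runs because H9 -1->-4; new result -4 (unchanged).
  H5: re-examined; everything it read last time is the same (D12 unchanged, E1 unchanged) — cache -4 kept, no run.
  F5: re-runs because B7 -1->0; new result -4 (unchanged).
  C6: re-runs because H4 -1->0; new result 0.
  E2: re-runs because C6 -1->0; new result -1 (unchanged).
  H8: re-runs because C6 -1->0; new result 0.
  E3: re-runs because H8 -1->0; new result 0.

The important point: the flipped condition pulls in fresh nodes; E12 runs for the first time.

E3 now evaluates to 0.
Run set: B7, C6, E1, E2, E3, E12, F5, H4, H8, H9 (10 run).
Changed values: B7, C6, D7, E3, H4, H8, H9.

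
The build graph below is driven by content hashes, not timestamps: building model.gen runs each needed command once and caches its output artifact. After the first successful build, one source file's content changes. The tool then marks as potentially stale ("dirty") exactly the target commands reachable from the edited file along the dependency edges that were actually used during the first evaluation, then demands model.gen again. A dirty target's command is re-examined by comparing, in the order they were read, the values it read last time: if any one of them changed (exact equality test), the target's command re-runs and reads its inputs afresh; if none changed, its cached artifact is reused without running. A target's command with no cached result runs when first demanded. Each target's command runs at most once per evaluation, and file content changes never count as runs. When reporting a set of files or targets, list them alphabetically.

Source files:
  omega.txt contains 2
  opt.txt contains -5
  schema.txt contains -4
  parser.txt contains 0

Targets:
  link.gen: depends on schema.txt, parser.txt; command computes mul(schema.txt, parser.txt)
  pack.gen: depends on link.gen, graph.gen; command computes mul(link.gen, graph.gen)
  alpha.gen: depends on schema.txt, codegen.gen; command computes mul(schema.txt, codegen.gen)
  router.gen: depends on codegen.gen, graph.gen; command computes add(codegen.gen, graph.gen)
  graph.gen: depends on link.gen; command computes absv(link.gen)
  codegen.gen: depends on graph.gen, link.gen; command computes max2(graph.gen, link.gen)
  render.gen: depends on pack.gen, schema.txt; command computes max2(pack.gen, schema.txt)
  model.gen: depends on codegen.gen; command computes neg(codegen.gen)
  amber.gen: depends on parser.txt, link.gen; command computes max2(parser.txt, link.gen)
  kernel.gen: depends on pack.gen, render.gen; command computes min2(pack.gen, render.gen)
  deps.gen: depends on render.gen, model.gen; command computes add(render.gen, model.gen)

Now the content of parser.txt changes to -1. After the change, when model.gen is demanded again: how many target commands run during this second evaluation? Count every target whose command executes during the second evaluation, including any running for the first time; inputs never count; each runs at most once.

Run set: codegen.gen, graph.gen, link.gen, model.gen (4 run).

Initial pass — values computed on the first demand:
  link.gen = mul(-4, 0) = 0
  graph.gen = absv(0) = 0
  codegen.gen = max2(0, 0) = 0
  model.gen = neg(0) = 0

Second demand — change propagation:
  link.gen: re-runs because parser.txt 0->-1; new result 4.
  graph.gen: re-runs because link.gen 0->4; new result 4.
  codegen.gen: re-runs because graph.gen 0->4; link.gen 0->4; new result 4.
  model.gen: re-runs because codegen.gen 0->4; new result -4.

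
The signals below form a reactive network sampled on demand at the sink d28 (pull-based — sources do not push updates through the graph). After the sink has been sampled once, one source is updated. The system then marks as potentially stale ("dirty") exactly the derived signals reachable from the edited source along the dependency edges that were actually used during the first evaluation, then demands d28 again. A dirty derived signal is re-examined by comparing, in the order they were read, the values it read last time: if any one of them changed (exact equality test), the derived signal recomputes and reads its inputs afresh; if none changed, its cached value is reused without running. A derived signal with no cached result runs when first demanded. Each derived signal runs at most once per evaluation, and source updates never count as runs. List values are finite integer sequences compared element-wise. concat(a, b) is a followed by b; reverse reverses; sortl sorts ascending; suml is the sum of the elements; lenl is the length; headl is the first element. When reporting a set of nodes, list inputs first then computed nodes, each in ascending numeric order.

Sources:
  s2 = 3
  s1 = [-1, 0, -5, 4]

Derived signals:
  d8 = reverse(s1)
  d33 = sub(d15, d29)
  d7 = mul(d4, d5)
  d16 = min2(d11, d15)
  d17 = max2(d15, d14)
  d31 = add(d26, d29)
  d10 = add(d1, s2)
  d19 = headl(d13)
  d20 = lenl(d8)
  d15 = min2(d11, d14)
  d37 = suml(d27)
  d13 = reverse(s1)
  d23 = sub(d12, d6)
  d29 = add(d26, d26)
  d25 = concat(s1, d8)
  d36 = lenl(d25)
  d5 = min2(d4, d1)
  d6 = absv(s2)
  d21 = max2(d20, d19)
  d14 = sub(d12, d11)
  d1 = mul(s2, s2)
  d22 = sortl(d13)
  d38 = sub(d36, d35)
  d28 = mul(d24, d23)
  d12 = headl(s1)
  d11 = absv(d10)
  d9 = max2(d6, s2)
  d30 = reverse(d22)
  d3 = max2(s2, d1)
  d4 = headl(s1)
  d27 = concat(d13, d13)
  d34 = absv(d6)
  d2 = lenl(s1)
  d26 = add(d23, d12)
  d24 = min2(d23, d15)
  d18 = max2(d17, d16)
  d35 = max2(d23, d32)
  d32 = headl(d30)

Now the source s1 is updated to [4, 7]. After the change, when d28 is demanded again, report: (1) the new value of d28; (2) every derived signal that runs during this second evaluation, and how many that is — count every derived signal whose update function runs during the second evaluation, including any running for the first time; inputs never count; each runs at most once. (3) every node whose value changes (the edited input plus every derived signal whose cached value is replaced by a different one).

d28 now evaluates to -8.
Run set: d12, d14, d15, d23, d24, d28 (6 run).
Changed values: s1, d12, d14, d15, d23, d24, d28.

Initial pass — values computed on the first demand:
  d1 = mul(3, 3) = 9
  d6 = absv(3) = 3
  d10 = add(9, 3) = 12
  d11 = absv(12) = 12
  d12 = headl([-1, 0, -5, 4]) = -1
  d14 = sub(-1, 12) = -13
  d15 = min2(12, -13) = -13
  d23 = sub(-1, 3) = -4
  d24 = min2(-4, -13) = -13
  d28 = mul(-13, -4) = 52

Second demand — change propagation:
  d12: re-runs because s1 [-1, 0, -5, 4]->[4, 7]; new result 4.
  d14: re-runs because d12 -1->4; new result -8.
  d15: re-runs because d14 -13->-8; new result -8.
  d23: re-runs because d12 -1->4; new result 1.
  d24: re-runs because d23 -4->1; d15 -13->-8; new result -8.
  d28: re-runs because d24 -13->-8; d23 -4->1; new result -8.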